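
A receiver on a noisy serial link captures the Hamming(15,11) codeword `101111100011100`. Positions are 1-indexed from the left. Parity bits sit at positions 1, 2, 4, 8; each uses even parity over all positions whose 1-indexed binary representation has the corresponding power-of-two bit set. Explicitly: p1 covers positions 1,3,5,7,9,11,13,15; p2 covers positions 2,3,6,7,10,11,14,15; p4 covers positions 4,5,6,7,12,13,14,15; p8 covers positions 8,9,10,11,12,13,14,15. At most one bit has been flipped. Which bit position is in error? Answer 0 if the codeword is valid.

8

s1: b1⊕b3⊕b5⊕b7⊕b9⊕b11⊕b13⊕b15 = 1⊕1⊕1⊕1⊕0⊕1⊕1⊕0 = 0
s2: b2⊕b3⊕b6⊕b7⊕b10⊕b11⊕b14⊕b15 = 0⊕1⊕1⊕1⊕0⊕1⊕0⊕0 = 0
s4: b4⊕b5⊕b6⊕b7⊕b12⊕b13⊕b14⊕b15 = 1⊕1⊕1⊕1⊕1⊕1⊕0⊕0 = 0
s8: b8⊕b9⊕b10⊕b11⊕b12⊕b13⊕b14⊕b15 = 0⊕0⊕0⊕1⊕1⊕1⊕0⊕0 = 1
Syndrome (s8...s1) = 1000 → position 8.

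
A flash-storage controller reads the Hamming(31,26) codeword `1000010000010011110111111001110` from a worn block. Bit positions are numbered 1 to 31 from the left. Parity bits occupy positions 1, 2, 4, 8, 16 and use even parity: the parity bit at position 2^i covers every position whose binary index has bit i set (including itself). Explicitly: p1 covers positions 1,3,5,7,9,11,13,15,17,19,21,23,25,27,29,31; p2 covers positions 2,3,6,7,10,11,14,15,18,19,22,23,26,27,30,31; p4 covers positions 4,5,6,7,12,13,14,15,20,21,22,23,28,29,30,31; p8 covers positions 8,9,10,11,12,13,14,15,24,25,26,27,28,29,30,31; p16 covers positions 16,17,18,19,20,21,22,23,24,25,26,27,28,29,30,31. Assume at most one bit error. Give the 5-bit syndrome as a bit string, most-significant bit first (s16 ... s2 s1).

s1: b1⊕b3⊕b5⊕b7⊕b9⊕b11⊕b13⊕b15⊕b17⊕b19⊕b21⊕b23⊕b25⊕b27⊕b29⊕b31 = 1⊕0⊕0⊕0⊕0⊕0⊕0⊕1⊕1⊕0⊕1⊕1⊕1⊕0⊕1⊕0 = 1
s2: b2⊕b3⊕b6⊕b7⊕b10⊕b11⊕b14⊕b15⊕b18⊕b19⊕b22⊕b23⊕b26⊕b27⊕b30⊕b31 = 0⊕0⊕1⊕0⊕0⊕0⊕0⊕1⊕1⊕0⊕1⊕1⊕0⊕0⊕1⊕0 = 0
s4: b4⊕b5⊕b6⊕b7⊕b12⊕b13⊕b14⊕b15⊕b20⊕b21⊕b22⊕b23⊕b28⊕b29⊕b30⊕b31 = 0⊕0⊕1⊕0⊕1⊕0⊕0⊕1⊕1⊕1⊕1⊕1⊕1⊕1⊕1⊕0 = 0
s8: b8⊕b9⊕b10⊕b11⊕b12⊕b13⊕b14⊕b15⊕b24⊕b25⊕b26⊕b27⊕b28⊕b29⊕b30⊕b31 = 0⊕0⊕0⊕0⊕1⊕0⊕0⊕1⊕1⊕1⊕0⊕0⊕1⊕1⊕1⊕0 = 1
s16: b16⊕b17⊕b18⊕b19⊕b20⊕b21⊕b22⊕b23⊕b24⊕b25⊕b26⊕b27⊕b28⊕b29⊕b30⊕b31 = 1⊕1⊕1⊕0⊕1⊕1⊕1⊕1⊕1⊕1⊕0⊕0⊕1⊕1⊕1⊕0 = 0
Syndrome (s16...s1) = 01001 → position 9.

01001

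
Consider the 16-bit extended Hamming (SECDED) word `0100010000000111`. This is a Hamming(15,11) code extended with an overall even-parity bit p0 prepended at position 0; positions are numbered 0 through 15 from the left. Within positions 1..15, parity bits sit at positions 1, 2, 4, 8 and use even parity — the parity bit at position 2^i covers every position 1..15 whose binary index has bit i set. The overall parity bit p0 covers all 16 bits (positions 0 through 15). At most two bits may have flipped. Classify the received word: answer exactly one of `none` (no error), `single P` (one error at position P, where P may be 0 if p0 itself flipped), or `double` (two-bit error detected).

s1: b1⊕b3⊕b5⊕b7⊕b9⊕b11⊕b13⊕b15 = 1⊕0⊕1⊕0⊕0⊕0⊕1⊕1 = 0
s2: b2⊕b3⊕b6⊕b7⊕b10⊕b11⊕b14⊕b15 = 0⊕0⊕0⊕0⊕0⊕0⊕1⊕1 = 0
s4: b4⊕b5⊕b6⊕b7⊕b12⊕b13⊕b14⊕b15 = 0⊕1⊕0⊕0⊕0⊕1⊕1⊕1 = 0
s8: b8⊕b9⊕b10⊕b11⊕b12⊕b13⊕b14⊕b15 = 0⊕0⊕0⊕0⊕0⊕1⊕1⊕1 = 1
Syndrome (s8...s1) = 1000 → position 8.
Overall parity (XOR of all 16 bits, including p0): 0⊕1⊕0⊕0⊕0⊕1⊕0⊕0⊕0⊕0⊕0⊕0⊕0⊕1⊕1⊕1 = 1
Overall=1, syndrome position=8 → single-bit error at position 8.

single 8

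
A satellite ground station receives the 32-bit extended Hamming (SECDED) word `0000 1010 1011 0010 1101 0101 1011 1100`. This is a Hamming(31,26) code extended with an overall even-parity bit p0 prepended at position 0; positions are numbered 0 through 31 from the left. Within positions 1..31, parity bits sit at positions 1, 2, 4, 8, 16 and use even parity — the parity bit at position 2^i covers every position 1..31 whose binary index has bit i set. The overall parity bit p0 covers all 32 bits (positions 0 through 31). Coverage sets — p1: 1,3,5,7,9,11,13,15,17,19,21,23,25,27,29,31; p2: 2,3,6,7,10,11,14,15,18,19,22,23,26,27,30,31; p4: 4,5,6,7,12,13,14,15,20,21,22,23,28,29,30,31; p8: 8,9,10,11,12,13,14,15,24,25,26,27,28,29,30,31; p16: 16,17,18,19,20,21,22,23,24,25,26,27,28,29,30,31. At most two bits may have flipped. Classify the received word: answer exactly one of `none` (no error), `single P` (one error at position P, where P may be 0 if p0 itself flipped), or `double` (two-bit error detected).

double

s1: b1⊕b3⊕b5⊕b7⊕b9⊕b11⊕b13⊕b15⊕b17⊕b19⊕b21⊕b23⊕b25⊕b27⊕b29⊕b31 = 0⊕0⊕0⊕0⊕0⊕1⊕0⊕0⊕1⊕1⊕1⊕1⊕0⊕1⊕1⊕0 = 1
s2: b2⊕b3⊕b6⊕b7⊕b10⊕b11⊕b14⊕b15⊕b18⊕b19⊕b22⊕b23⊕b26⊕b27⊕b30⊕b31 = 0⊕0⊕1⊕0⊕1⊕1⊕1⊕0⊕0⊕1⊕0⊕1⊕1⊕1⊕0⊕0 = 0
s4: b4⊕b5⊕b6⊕b7⊕b12⊕b13⊕b14⊕b15⊕b20⊕b21⊕b22⊕b23⊕b28⊕b29⊕b30⊕b31 = 1⊕0⊕1⊕0⊕0⊕0⊕1⊕0⊕0⊕1⊕0⊕1⊕1⊕1⊕0⊕0 = 1
s8: b8⊕b9⊕b10⊕b11⊕b12⊕b13⊕b14⊕b15⊕b24⊕b25⊕b26⊕b27⊕b28⊕b29⊕b30⊕b31 = 1⊕0⊕1⊕1⊕0⊕0⊕1⊕0⊕1⊕0⊕1⊕1⊕1⊕1⊕0⊕0 = 1
s16: b16⊕b17⊕b18⊕b19⊕b20⊕b21⊕b22⊕b23⊕b24⊕b25⊕b26⊕b27⊕b28⊕b29⊕b30⊕b31 = 1⊕1⊕0⊕1⊕0⊕1⊕0⊕1⊕1⊕0⊕1⊕1⊕1⊕1⊕0⊕0 = 0
Syndrome (s16...s1) = 01101 → position 13.
Overall parity (XOR of all 32 bits, including p0): 0⊕0⊕0⊕0⊕1⊕0⊕1⊕0⊕1⊕0⊕1⊕1⊕0⊕0⊕1⊕0⊕1⊕1⊕0⊕1⊕0⊕1⊕0⊕1⊕1⊕0⊕1⊕1⊕1⊕1⊕0⊕0 = 0
Overall=0, syndrome position=13 → double-bit error detected (uncorrectable).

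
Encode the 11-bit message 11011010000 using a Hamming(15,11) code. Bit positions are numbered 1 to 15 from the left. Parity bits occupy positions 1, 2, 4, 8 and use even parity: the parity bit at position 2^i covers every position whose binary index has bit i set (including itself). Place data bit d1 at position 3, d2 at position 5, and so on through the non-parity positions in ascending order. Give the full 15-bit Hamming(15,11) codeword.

Place data bits at non-power-of-two positions: b3=1, b5=1, b6=0, b7=1, b9=1, b10=0, b11=1, b12=0, b13=0, b14=0, b15=0.
p1 = XOR of data positions {3,5,7,9,11,13,15} = 1⊕1⊕1⊕1⊕1⊕0⊕0 = 1
p2 = XOR of data positions {3,6,7,10,11,14,15} = 1⊕0⊕1⊕0⊕1⊕0⊕0 = 1
p4 = XOR of data positions {5,6,7,12,13,14,15} = 1⊕0⊕1⊕0⊕0⊕0⊕0 = 0
p8 = XOR of data positions {9,10,11,12,13,14,15} = 1⊕0⊕1⊕0⊕0⊕0⊕0 = 0
Codeword b1..b15 = 111010101010000

111010101010000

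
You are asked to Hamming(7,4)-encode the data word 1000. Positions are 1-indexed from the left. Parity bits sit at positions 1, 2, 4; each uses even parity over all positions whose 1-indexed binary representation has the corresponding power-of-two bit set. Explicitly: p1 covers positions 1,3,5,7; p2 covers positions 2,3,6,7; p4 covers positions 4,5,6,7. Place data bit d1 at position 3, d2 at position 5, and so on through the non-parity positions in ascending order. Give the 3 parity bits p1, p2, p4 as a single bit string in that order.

110

Place data bits at non-power-of-two positions: b3=1, b5=0, b6=0, b7=0.
p1 = XOR of data positions {3,5,7} = 1⊕0⊕0 = 1
p2 = XOR of data positions {3,6,7} = 1⊕0⊕0 = 1
p4 = XOR of data positions {5,6,7} = 0⊕0⊕0 = 0
Parity bits p1,p2,p4 = 110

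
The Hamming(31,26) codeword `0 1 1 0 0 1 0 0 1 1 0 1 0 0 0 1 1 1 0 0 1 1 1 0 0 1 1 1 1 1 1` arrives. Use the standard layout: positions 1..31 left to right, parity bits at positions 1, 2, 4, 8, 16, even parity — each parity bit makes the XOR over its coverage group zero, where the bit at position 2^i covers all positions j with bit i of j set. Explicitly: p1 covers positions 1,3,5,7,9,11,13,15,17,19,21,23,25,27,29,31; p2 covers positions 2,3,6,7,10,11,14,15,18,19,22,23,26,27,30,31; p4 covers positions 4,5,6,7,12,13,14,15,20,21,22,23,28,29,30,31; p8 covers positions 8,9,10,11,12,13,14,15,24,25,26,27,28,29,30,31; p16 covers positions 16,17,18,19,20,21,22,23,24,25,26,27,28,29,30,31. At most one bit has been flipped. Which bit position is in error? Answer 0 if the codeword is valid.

14

s1: b1⊕b3⊕b5⊕b7⊕b9⊕b11⊕b13⊕b15⊕b17⊕b19⊕b21⊕b23⊕b25⊕b27⊕b29⊕b31 = 0⊕1⊕0⊕0⊕1⊕0⊕0⊕0⊕1⊕0⊕1⊕1⊕0⊕1⊕1⊕1 = 0
s2: b2⊕b3⊕b6⊕b7⊕b10⊕b11⊕b14⊕b15⊕b18⊕b19⊕b22⊕b23⊕b26⊕b27⊕b30⊕b31 = 1⊕1⊕1⊕0⊕1⊕0⊕0⊕0⊕1⊕0⊕1⊕1⊕1⊕1⊕1⊕1 = 1
s4: b4⊕b5⊕b6⊕b7⊕b12⊕b13⊕b14⊕b15⊕b20⊕b21⊕b22⊕b23⊕b28⊕b29⊕b30⊕b31 = 0⊕0⊕1⊕0⊕1⊕0⊕0⊕0⊕0⊕1⊕1⊕1⊕1⊕1⊕1⊕1 = 1
s8: b8⊕b9⊕b10⊕b11⊕b12⊕b13⊕b14⊕b15⊕b24⊕b25⊕b26⊕b27⊕b28⊕b29⊕b30⊕b31 = 0⊕1⊕1⊕0⊕1⊕0⊕0⊕0⊕0⊕0⊕1⊕1⊕1⊕1⊕1⊕1 = 1
s16: b16⊕b17⊕b18⊕b19⊕b20⊕b21⊕b22⊕b23⊕b24⊕b25⊕b26⊕b27⊕b28⊕b29⊕b30⊕b31 = 1⊕1⊕1⊕0⊕0⊕1⊕1⊕1⊕0⊕0⊕1⊕1⊕1⊕1⊕1⊕1 = 0
Syndrome (s16...s1) = 01110 → position 14.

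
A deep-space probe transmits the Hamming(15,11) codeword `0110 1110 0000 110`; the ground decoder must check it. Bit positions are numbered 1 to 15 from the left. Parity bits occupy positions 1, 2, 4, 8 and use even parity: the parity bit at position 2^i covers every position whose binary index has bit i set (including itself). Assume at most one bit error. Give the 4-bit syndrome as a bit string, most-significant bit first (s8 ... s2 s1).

s1: b1⊕b3⊕b5⊕b7⊕b9⊕b11⊕b13⊕b15 = 0⊕1⊕1⊕1⊕0⊕0⊕1⊕0 = 0
s2: b2⊕b3⊕b6⊕b7⊕b10⊕b11⊕b14⊕b15 = 1⊕1⊕1⊕1⊕0⊕0⊕1⊕0 = 1
s4: b4⊕b5⊕b6⊕b7⊕b12⊕b13⊕b14⊕b15 = 0⊕1⊕1⊕1⊕0⊕1⊕1⊕0 = 1
s8: b8⊕b9⊕b10⊕b11⊕b12⊕b13⊕b14⊕b15 = 0⊕0⊕0⊕0⊕0⊕1⊕1⊕0 = 0
Syndrome (s8...s1) = 0110 → position 6.

0110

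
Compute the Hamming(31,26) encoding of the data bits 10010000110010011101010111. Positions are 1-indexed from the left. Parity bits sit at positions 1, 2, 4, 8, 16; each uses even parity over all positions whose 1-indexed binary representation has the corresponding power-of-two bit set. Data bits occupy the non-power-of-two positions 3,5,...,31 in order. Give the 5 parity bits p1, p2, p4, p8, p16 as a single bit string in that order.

11111

Place data bits at non-power-of-two positions: b3=1, b5=0, b6=0, b7=1, b9=0, b10=0, b11=0, b12=0, b13=1, b14=1, b15=0, b17=0, b18=1, b19=0, b20=0, b21=1, b22=1, b23=1, b24=0, b25=1, b26=0, b27=1, b28=0, b29=1, b30=1, b31=1.
p1 = XOR of data positions {3,5,7,9,11,13,15,17,19,21,23,25,27,29,31} = 1⊕0⊕1⊕0⊕0⊕1⊕0⊕0⊕0⊕1⊕1⊕1⊕1⊕1⊕1 = 1
p2 = XOR of data positions {3,6,7,10,11,14,15,18,19,22,23,26,27,30,31} = 1⊕0⊕1⊕0⊕0⊕1⊕0⊕1⊕0⊕1⊕1⊕0⊕1⊕1⊕1 = 1
p4 = XOR of data positions {5,6,7,12,13,14,15,20,21,22,23,28,29,30,31} = 0⊕0⊕1⊕0⊕1⊕1⊕0⊕0⊕1⊕1⊕1⊕0⊕1⊕1⊕1 = 1
p8 = XOR of data positions {9,10,11,12,13,14,15,24,25,26,27,28,29,30,31} = 0⊕0⊕0⊕0⊕1⊕1⊕0⊕0⊕1⊕0⊕1⊕0⊕1⊕1⊕1 = 1
p16 = XOR of data positions {17,18,19,20,21,22,23,24,25,26,27,28,29,30,31} = 0⊕1⊕0⊕0⊕1⊕1⊕1⊕0⊕1⊕0⊕1⊕0⊕1⊕1⊕1 = 1
Parity bits p1,p2,p4,p8,p16 = 11111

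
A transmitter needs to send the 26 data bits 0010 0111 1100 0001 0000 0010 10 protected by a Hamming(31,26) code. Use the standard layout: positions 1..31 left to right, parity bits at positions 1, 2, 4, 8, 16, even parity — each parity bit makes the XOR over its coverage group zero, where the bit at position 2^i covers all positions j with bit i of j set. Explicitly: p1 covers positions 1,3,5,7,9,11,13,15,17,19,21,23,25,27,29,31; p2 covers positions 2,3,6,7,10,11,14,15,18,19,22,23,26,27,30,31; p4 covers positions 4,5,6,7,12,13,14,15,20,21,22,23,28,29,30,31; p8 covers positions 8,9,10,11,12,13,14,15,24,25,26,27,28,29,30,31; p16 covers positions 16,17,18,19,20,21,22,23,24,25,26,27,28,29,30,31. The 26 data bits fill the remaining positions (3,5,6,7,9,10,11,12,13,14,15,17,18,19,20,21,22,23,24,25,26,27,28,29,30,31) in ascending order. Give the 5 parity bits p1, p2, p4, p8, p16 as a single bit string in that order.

11111

Place data bits at non-power-of-two positions: b3=0, b5=0, b6=1, b7=0, b9=0, b10=1, b11=1, b12=1, b13=1, b14=1, b15=0, b17=0, b18=0, b19=0, b20=0, b21=1, b22=0, b23=0, b24=0, b25=0, b26=0, b27=0, b28=1, b29=0, b30=1, b31=0.
p1 = XOR of data positions {3,5,7,9,11,13,15,17,19,21,23,25,27,29,31} = 0⊕0⊕0⊕0⊕1⊕1⊕0⊕0⊕0⊕1⊕0⊕0⊕0⊕0⊕0 = 1
p2 = XOR of data positions {3,6,7,10,11,14,15,18,19,22,23,26,27,30,31} = 0⊕1⊕0⊕1⊕1⊕1⊕0⊕0⊕0⊕0⊕0⊕0⊕0⊕1⊕0 = 1
p4 = XOR of data positions {5,6,7,12,13,14,15,20,21,22,23,28,29,30,31} = 0⊕1⊕0⊕1⊕1⊕1⊕0⊕0⊕1⊕0⊕0⊕1⊕0⊕1⊕0 = 1
p8 = XOR of data positions {9,10,11,12,13,14,15,24,25,26,27,28,29,30,31} = 0⊕1⊕1⊕1⊕1⊕1⊕0⊕0⊕0⊕0⊕0⊕1⊕0⊕1⊕0 = 1
p16 = XOR of data positions {17,18,19,20,21,22,23,24,25,26,27,28,29,30,31} = 0⊕0⊕0⊕0⊕1⊕0⊕0⊕0⊕0⊕0⊕0⊕1⊕0⊕1⊕0 = 1
Parity bits p1,p2,p4,p8,p16 = 11111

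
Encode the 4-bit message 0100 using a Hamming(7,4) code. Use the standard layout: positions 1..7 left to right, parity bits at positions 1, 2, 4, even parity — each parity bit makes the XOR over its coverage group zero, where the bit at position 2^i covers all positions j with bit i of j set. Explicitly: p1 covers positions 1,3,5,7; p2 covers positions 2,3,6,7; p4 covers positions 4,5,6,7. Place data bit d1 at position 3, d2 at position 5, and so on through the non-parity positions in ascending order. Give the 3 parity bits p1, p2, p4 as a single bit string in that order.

Place data bits at non-power-of-two positions: b3=0, b5=1, b6=0, b7=0.
p1 = XOR of data positions {3,5,7} = 0⊕1⊕0 = 1
p2 = XOR of data positions {3,6,7} = 0⊕0⊕0 = 0
p4 = XOR of data positions {5,6,7} = 1⊕0⊕0 = 1
Parity bits p1,p2,p4 = 101

101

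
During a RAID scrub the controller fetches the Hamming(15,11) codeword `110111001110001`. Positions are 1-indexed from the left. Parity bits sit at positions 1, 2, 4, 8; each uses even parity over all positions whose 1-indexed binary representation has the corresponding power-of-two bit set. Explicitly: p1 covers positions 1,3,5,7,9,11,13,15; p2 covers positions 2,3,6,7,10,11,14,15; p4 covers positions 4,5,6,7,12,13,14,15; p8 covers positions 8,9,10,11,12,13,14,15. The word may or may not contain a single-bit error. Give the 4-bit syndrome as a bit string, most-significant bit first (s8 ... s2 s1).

0011

s1: b1⊕b3⊕b5⊕b7⊕b9⊕b11⊕b13⊕b15 = 1⊕0⊕1⊕0⊕1⊕1⊕0⊕1 = 1
s2: b2⊕b3⊕b6⊕b7⊕b10⊕b11⊕b14⊕b15 = 1⊕0⊕1⊕0⊕1⊕1⊕0⊕1 = 1
s4: b4⊕b5⊕b6⊕b7⊕b12⊕b13⊕b14⊕b15 = 1⊕1⊕1⊕0⊕0⊕0⊕0⊕1 = 0
s8: b8⊕b9⊕b10⊕b11⊕b12⊕b13⊕b14⊕b15 = 0⊕1⊕1⊕1⊕0⊕0⊕0⊕1 = 0
Syndrome (s8...s1) = 0011 → position 3.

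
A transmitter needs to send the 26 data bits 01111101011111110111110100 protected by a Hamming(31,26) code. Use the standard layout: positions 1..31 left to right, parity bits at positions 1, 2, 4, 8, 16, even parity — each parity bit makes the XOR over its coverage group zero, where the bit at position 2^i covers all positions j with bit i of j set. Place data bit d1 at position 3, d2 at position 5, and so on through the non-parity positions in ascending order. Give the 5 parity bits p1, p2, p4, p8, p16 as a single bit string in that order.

10001

Place data bits at non-power-of-two positions: b3=0, b5=1, b6=1, b7=1, b9=1, b10=1, b11=0, b12=1, b13=0, b14=1, b15=1, b17=1, b18=1, b19=1, b20=1, b21=1, b22=0, b23=1, b24=1, b25=1, b26=1, b27=1, b28=0, b29=1, b30=0, b31=0.
p1 = XOR of data positions {3,5,7,9,11,13,15,17,19,21,23,25,27,29,31} = 0⊕1⊕1⊕1⊕0⊕0⊕1⊕1⊕1⊕1⊕1⊕1⊕1⊕1⊕0 = 1
p2 = XOR of data positions {3,6,7,10,11,14,15,18,19,22,23,26,27,30,31} = 0⊕1⊕1⊕1⊕0⊕1⊕1⊕1⊕1⊕0⊕1⊕1⊕1⊕0⊕0 = 0
p4 = XOR of data positions {5,6,7,12,13,14,15,20,21,22,23,28,29,30,31} = 1⊕1⊕1⊕1⊕0⊕1⊕1⊕1⊕1⊕0⊕1⊕0⊕1⊕0⊕0 = 0
p8 = XOR of data positions {9,10,11,12,13,14,15,24,25,26,27,28,29,30,31} = 1⊕1⊕0⊕1⊕0⊕1⊕1⊕1⊕1⊕1⊕1⊕0⊕1⊕0⊕0 = 0
p16 = XOR of data positions {17,18,19,20,21,22,23,24,25,26,27,28,29,30,31} = 1⊕1⊕1⊕1⊕1⊕0⊕1⊕1⊕1⊕1⊕1⊕0⊕1⊕0⊕0 = 1
Parity bits p1,p2,p4,p8,p16 = 10001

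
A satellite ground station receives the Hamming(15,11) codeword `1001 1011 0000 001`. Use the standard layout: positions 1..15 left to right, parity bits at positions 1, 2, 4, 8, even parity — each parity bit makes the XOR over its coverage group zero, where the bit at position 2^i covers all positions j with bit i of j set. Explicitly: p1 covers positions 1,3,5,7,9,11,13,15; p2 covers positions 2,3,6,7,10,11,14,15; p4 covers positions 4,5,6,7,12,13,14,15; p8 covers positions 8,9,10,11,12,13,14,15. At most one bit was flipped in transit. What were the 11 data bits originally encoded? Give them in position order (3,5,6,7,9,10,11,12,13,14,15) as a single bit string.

s1: b1⊕b3⊕b5⊕b7⊕b9⊕b11⊕b13⊕b15 = 1⊕0⊕1⊕1⊕0⊕0⊕0⊕1 = 0
s2: b2⊕b3⊕b6⊕b7⊕b10⊕b11⊕b14⊕b15 = 0⊕0⊕0⊕1⊕0⊕0⊕0⊕1 = 0
s4: b4⊕b5⊕b6⊕b7⊕b12⊕b13⊕b14⊕b15 = 1⊕1⊕0⊕1⊕0⊕0⊕0⊕1 = 0
s8: b8⊕b9⊕b10⊕b11⊕b12⊕b13⊕b14⊕b15 = 1⊕0⊕0⊕0⊕0⊕0⊕0⊕1 = 0
Syndrome (s8...s1) = 0000 → position 0 (no error).
No correction needed.
Data bits at positions 3,5,6,7,9,10,11,12,13,14,15: 01010000001

01010000001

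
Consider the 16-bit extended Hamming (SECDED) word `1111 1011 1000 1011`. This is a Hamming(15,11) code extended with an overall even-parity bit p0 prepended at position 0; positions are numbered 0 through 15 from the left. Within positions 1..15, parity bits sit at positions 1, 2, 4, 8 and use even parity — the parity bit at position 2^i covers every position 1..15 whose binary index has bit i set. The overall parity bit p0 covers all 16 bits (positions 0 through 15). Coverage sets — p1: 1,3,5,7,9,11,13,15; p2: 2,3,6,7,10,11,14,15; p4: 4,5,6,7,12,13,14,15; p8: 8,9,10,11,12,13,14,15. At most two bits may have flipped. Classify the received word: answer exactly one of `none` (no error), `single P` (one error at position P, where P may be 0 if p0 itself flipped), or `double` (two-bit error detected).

s1: b1⊕b3⊕b5⊕b7⊕b9⊕b11⊕b13⊕b15 = 1⊕1⊕0⊕1⊕0⊕0⊕0⊕1 = 0
s2: b2⊕b3⊕b6⊕b7⊕b10⊕b11⊕b14⊕b15 = 1⊕1⊕1⊕1⊕0⊕0⊕1⊕1 = 0
s4: b4⊕b5⊕b6⊕b7⊕b12⊕b13⊕b14⊕b15 = 1⊕0⊕1⊕1⊕1⊕0⊕1⊕1 = 0
s8: b8⊕b9⊕b10⊕b11⊕b12⊕b13⊕b14⊕b15 = 1⊕0⊕0⊕0⊕1⊕0⊕1⊕1 = 0
Syndrome (s8...s1) = 0000 → position 0 (no error).
Overall parity (XOR of all 16 bits, including p0): 1⊕1⊕1⊕1⊕1⊕0⊕1⊕1⊕1⊕0⊕0⊕0⊕1⊕0⊕1⊕1 = 1
Overall=1, syndrome position=0 → single-bit error at position 0.

single 0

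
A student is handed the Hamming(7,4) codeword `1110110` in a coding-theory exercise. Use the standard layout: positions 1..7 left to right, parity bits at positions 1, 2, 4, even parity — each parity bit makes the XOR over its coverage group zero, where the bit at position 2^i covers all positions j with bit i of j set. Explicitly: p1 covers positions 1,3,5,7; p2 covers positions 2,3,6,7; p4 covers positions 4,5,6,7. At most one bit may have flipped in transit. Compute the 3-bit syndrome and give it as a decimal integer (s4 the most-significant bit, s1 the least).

3

s1: b1⊕b3⊕b5⊕b7 = 1⊕1⊕1⊕0 = 1
s2: b2⊕b3⊕b6⊕b7 = 1⊕1⊕1⊕0 = 1
s4: b4⊕b5⊕b6⊕b7 = 0⊕1⊕1⊕0 = 0
Syndrome (s4...s1) = 011 → position 3.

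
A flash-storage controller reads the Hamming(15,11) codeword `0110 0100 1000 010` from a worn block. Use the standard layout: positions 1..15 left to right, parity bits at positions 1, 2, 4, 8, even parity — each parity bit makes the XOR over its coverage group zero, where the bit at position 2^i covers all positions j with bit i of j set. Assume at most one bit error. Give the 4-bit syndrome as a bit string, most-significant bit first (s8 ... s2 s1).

s1: b1⊕b3⊕b5⊕b7⊕b9⊕b11⊕b13⊕b15 = 0⊕1⊕0⊕0⊕1⊕0⊕0⊕0 = 0
s2: b2⊕b3⊕b6⊕b7⊕b10⊕b11⊕b14⊕b15 = 1⊕1⊕1⊕0⊕0⊕0⊕1⊕0 = 0
s4: b4⊕b5⊕b6⊕b7⊕b12⊕b13⊕b14⊕b15 = 0⊕0⊕1⊕0⊕0⊕0⊕1⊕0 = 0
s8: b8⊕b9⊕b10⊕b11⊕b12⊕b13⊕b14⊕b15 = 0⊕1⊕0⊕0⊕0⊕0⊕1⊕0 = 0
Syndrome (s8...s1) = 0000 → position 0 (no error).

0000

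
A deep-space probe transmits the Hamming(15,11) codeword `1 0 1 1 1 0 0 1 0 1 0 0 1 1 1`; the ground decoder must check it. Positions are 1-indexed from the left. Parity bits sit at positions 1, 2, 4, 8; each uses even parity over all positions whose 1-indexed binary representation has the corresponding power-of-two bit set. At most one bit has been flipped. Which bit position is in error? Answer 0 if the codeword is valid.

s1: b1⊕b3⊕b5⊕b7⊕b9⊕b11⊕b13⊕b15 = 1⊕1⊕1⊕0⊕0⊕0⊕1⊕1 = 1
s2: b2⊕b3⊕b6⊕b7⊕b10⊕b11⊕b14⊕b15 = 0⊕1⊕0⊕0⊕1⊕0⊕1⊕1 = 0
s4: b4⊕b5⊕b6⊕b7⊕b12⊕b13⊕b14⊕b15 = 1⊕1⊕0⊕0⊕0⊕1⊕1⊕1 = 1
s8: b8⊕b9⊕b10⊕b11⊕b12⊕b13⊕b14⊕b15 = 1⊕0⊕1⊕0⊕0⊕1⊕1⊕1 = 1
Syndrome (s8...s1) = 1101 → position 13.

13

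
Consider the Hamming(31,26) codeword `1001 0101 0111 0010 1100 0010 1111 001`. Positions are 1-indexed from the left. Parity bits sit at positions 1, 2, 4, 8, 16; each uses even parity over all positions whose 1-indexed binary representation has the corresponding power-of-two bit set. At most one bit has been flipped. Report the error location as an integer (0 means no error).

6

s1: b1⊕b3⊕b5⊕b7⊕b9⊕b11⊕b13⊕b15⊕b17⊕b19⊕b21⊕b23⊕b25⊕b27⊕b29⊕b31 = 1⊕0⊕0⊕0⊕0⊕1⊕0⊕1⊕1⊕0⊕0⊕1⊕1⊕1⊕0⊕1 = 0
s2: b2⊕b3⊕b6⊕b7⊕b10⊕b11⊕b14⊕b15⊕b18⊕b19⊕b22⊕b23⊕b26⊕b27⊕b30⊕b31 = 0⊕0⊕1⊕0⊕1⊕1⊕0⊕1⊕1⊕0⊕0⊕1⊕1⊕1⊕0⊕1 = 1
s4: b4⊕b5⊕b6⊕b7⊕b12⊕b13⊕b14⊕b15⊕b20⊕b21⊕b22⊕b23⊕b28⊕b29⊕b30⊕b31 = 1⊕0⊕1⊕0⊕1⊕0⊕0⊕1⊕0⊕0⊕0⊕1⊕1⊕0⊕0⊕1 = 1
s8: b8⊕b9⊕b10⊕b11⊕b12⊕b13⊕b14⊕b15⊕b24⊕b25⊕b26⊕b27⊕b28⊕b29⊕b30⊕b31 = 1⊕0⊕1⊕1⊕1⊕0⊕0⊕1⊕0⊕1⊕1⊕1⊕1⊕0⊕0⊕1 = 0
s16: b16⊕b17⊕b18⊕b19⊕b20⊕b21⊕b22⊕b23⊕b24⊕b25⊕b26⊕b27⊕b28⊕b29⊕b30⊕b31 = 0⊕1⊕1⊕0⊕0⊕0⊕0⊕1⊕0⊕1⊕1⊕1⊕1⊕0⊕0⊕1 = 0
Syndrome (s16...s1) = 00110 → position 6.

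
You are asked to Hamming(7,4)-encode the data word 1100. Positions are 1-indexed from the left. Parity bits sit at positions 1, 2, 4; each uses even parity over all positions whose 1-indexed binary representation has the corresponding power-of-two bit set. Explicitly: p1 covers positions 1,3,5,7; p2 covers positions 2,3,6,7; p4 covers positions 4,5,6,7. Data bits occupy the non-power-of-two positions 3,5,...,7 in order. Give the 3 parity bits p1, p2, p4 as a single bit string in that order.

011

Place data bits at non-power-of-two positions: b3=1, b5=1, b6=0, b7=0.
p1 = XOR of data positions {3,5,7} = 1⊕1⊕0 = 0
p2 = XOR of data positions {3,6,7} = 1⊕0⊕0 = 1
p4 = XOR of data positions {5,6,7} = 1⊕0⊕0 = 1
Parity bits p1,p2,p4 = 011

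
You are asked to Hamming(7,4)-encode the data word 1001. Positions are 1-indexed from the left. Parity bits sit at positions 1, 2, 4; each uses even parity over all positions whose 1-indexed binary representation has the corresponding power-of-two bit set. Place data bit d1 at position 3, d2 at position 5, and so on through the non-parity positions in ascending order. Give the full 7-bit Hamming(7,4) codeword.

0011001

Place data bits at non-power-of-two positions: b3=1, b5=0, b6=0, b7=1.
p1 = XOR of data positions {3,5,7} = 1⊕0⊕1 = 0
p2 = XOR of data positions {3,6,7} = 1⊕0⊕1 = 0
p4 = XOR of data positions {5,6,7} = 0⊕0⊕1 = 1
Codeword b1..b7 = 0011001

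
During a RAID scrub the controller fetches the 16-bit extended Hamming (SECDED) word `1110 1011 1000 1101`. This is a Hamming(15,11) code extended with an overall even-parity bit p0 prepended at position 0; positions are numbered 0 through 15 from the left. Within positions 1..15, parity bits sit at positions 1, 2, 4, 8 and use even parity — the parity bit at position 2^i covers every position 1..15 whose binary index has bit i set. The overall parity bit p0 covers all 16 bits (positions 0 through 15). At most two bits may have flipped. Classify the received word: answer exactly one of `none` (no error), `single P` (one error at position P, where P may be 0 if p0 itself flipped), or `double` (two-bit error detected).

s1: b1⊕b3⊕b5⊕b7⊕b9⊕b11⊕b13⊕b15 = 1⊕0⊕0⊕1⊕0⊕0⊕1⊕1 = 0
s2: b2⊕b3⊕b6⊕b7⊕b10⊕b11⊕b14⊕b15 = 1⊕0⊕1⊕1⊕0⊕0⊕0⊕1 = 0
s4: b4⊕b5⊕b6⊕b7⊕b12⊕b13⊕b14⊕b15 = 1⊕0⊕1⊕1⊕1⊕1⊕0⊕1 = 0
s8: b8⊕b9⊕b10⊕b11⊕b12⊕b13⊕b14⊕b15 = 1⊕0⊕0⊕0⊕1⊕1⊕0⊕1 = 0
Syndrome (s8...s1) = 0000 → position 0 (no error).
Overall parity (XOR of all 16 bits, including p0): 1⊕1⊕1⊕0⊕1⊕0⊕1⊕1⊕1⊕0⊕0⊕0⊕1⊕1⊕0⊕1 = 0
Overall=0, syndrome position=0 → no error.

none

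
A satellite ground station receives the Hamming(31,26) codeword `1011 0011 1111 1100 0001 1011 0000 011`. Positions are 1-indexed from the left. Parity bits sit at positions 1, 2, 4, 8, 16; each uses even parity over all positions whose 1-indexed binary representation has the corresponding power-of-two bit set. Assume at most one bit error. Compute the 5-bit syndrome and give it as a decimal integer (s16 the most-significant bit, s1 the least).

s1: b1⊕b3⊕b5⊕b7⊕b9⊕b11⊕b13⊕b15⊕b17⊕b19⊕b21⊕b23⊕b25⊕b27⊕b29⊕b31 = 1⊕1⊕0⊕1⊕1⊕1⊕1⊕0⊕0⊕0⊕1⊕1⊕0⊕0⊕0⊕1 = 1
s2: b2⊕b3⊕b6⊕b7⊕b10⊕b11⊕b14⊕b15⊕b18⊕b19⊕b22⊕b23⊕b26⊕b27⊕b30⊕b31 = 0⊕1⊕0⊕1⊕1⊕1⊕1⊕0⊕0⊕0⊕0⊕1⊕0⊕0⊕1⊕1 = 0
s4: b4⊕b5⊕b6⊕b7⊕b12⊕b13⊕b14⊕b15⊕b20⊕b21⊕b22⊕b23⊕b28⊕b29⊕b30⊕b31 = 1⊕0⊕0⊕1⊕1⊕1⊕1⊕0⊕1⊕1⊕0⊕1⊕0⊕0⊕1⊕1 = 0
s8: b8⊕b9⊕b10⊕b11⊕b12⊕b13⊕b14⊕b15⊕b24⊕b25⊕b26⊕b27⊕b28⊕b29⊕b30⊕b31 = 1⊕1⊕1⊕1⊕1⊕1⊕1⊕0⊕1⊕0⊕0⊕0⊕0⊕0⊕1⊕1 = 0
s16: b16⊕b17⊕b18⊕b19⊕b20⊕b21⊕b22⊕b23⊕b24⊕b25⊕b26⊕b27⊕b28⊕b29⊕b30⊕b31 = 0⊕0⊕0⊕0⊕1⊕1⊕0⊕1⊕1⊕0⊕0⊕0⊕0⊕0⊕1⊕1 = 0
Syndrome (s16...s1) = 00001 → position 1.

1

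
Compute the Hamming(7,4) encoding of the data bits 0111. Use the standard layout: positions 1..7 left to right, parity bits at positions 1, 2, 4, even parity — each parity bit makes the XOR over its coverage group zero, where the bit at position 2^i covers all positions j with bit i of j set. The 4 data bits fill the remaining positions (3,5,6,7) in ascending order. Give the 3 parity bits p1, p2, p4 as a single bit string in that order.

001

Place data bits at non-power-of-two positions: b3=0, b5=1, b6=1, b7=1.
p1 = XOR of data positions {3,5,7} = 0⊕1⊕1 = 0
p2 = XOR of data positions {3,6,7} = 0⊕1⊕1 = 0
p4 = XOR of data positions {5,6,7} = 1⊕1⊕1 = 1
Parity bits p1,p2,p4 = 001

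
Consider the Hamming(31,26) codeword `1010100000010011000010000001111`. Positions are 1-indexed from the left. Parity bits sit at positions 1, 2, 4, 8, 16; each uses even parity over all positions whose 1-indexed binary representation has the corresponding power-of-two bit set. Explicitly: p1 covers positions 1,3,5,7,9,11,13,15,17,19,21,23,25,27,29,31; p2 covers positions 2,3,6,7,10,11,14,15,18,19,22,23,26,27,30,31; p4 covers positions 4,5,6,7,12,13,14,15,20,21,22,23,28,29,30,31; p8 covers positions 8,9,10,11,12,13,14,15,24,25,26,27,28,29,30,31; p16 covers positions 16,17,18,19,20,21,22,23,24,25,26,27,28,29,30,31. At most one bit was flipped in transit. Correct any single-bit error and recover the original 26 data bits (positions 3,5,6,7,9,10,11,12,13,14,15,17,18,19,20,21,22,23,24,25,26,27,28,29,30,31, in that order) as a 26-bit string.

s1: b1⊕b3⊕b5⊕b7⊕b9⊕b11⊕b13⊕b15⊕b17⊕b19⊕b21⊕b23⊕b25⊕b27⊕b29⊕b31 = 1⊕1⊕1⊕0⊕0⊕0⊕0⊕1⊕0⊕0⊕1⊕0⊕0⊕0⊕1⊕1 = 1
s2: b2⊕b3⊕b6⊕b7⊕b10⊕b11⊕b14⊕b15⊕b18⊕b19⊕b22⊕b23⊕b26⊕b27⊕b30⊕b31 = 0⊕1⊕0⊕0⊕0⊕0⊕0⊕1⊕0⊕0⊕0⊕0⊕0⊕0⊕1⊕1 = 0
s4: b4⊕b5⊕b6⊕b7⊕b12⊕b13⊕b14⊕b15⊕b20⊕b21⊕b22⊕b23⊕b28⊕b29⊕b30⊕b31 = 0⊕1⊕0⊕0⊕1⊕0⊕0⊕1⊕0⊕1⊕0⊕0⊕1⊕1⊕1⊕1 = 0
s8: b8⊕b9⊕b10⊕b11⊕b12⊕b13⊕b14⊕b15⊕b24⊕b25⊕b26⊕b27⊕b28⊕b29⊕b30⊕b31 = 0⊕0⊕0⊕0⊕1⊕0⊕0⊕1⊕0⊕0⊕0⊕0⊕1⊕1⊕1⊕1 = 0
s16: b16⊕b17⊕b18⊕b19⊕b20⊕b21⊕b22⊕b23⊕b24⊕b25⊕b26⊕b27⊕b28⊕b29⊕b30⊕b31 = 1⊕0⊕0⊕0⊕0⊕1⊕0⊕0⊕0⊕0⊕0⊕0⊕1⊕1⊕1⊕1 = 0
Syndrome (s16...s1) = 00001 → position 1.
Flip bit 1: corrected codeword = 0010100000010011000010000001111
Data bits at positions 3,5,6,7,9,10,11,12,13,14,15,17,18,19,20,21,22,23,24,25,26,27,28,29,30,31: 11000001001000010000001111

11000001001000010000001111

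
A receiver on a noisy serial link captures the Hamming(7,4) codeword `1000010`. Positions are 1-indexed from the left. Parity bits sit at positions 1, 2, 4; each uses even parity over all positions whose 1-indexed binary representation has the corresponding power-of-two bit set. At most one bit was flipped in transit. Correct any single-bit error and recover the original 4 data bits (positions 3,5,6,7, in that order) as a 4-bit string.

s1: b1⊕b3⊕b5⊕b7 = 1⊕0⊕0⊕0 = 1
s2: b2⊕b3⊕b6⊕b7 = 0⊕0⊕1⊕0 = 1
s4: b4⊕b5⊕b6⊕b7 = 0⊕0⊕1⊕0 = 1
Syndrome (s4...s1) = 111 → position 7.
Flip bit 7: corrected codeword = 1000011
Data bits at positions 3,5,6,7: 0011

0011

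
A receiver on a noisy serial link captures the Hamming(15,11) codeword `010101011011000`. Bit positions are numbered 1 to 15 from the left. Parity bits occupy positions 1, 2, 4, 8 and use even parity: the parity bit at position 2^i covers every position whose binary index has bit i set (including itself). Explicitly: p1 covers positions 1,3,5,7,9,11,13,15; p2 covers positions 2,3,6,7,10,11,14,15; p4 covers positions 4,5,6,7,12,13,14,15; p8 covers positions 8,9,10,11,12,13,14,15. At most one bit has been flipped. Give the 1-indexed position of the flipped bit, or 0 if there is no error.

s1: b1⊕b3⊕b5⊕b7⊕b9⊕b11⊕b13⊕b15 = 0⊕0⊕0⊕0⊕1⊕1⊕0⊕0 = 0
s2: b2⊕b3⊕b6⊕b7⊕b10⊕b11⊕b14⊕b15 = 1⊕0⊕1⊕0⊕0⊕1⊕0⊕0 = 1
s4: b4⊕b5⊕b6⊕b7⊕b12⊕b13⊕b14⊕b15 = 1⊕0⊕1⊕0⊕1⊕0⊕0⊕0 = 1
s8: b8⊕b9⊕b10⊕b11⊕b12⊕b13⊕b14⊕b15 = 1⊕1⊕0⊕1⊕1⊕0⊕0⊕0 = 0
Syndrome (s8...s1) = 0110 → position 6.

6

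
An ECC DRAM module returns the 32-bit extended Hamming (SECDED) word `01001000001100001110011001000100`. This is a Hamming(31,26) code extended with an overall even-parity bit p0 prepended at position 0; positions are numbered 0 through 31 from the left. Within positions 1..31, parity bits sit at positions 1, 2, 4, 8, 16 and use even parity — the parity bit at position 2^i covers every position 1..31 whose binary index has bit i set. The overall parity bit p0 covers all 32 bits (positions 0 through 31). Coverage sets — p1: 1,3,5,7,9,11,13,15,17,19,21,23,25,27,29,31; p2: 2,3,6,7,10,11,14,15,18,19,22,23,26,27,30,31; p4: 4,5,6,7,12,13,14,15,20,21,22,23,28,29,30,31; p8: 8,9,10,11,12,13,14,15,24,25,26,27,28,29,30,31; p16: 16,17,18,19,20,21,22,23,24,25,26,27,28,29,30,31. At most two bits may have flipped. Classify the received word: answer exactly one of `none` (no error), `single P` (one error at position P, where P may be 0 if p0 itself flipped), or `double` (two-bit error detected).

s1: b1⊕b3⊕b5⊕b7⊕b9⊕b11⊕b13⊕b15⊕b17⊕b19⊕b21⊕b23⊕b25⊕b27⊕b29⊕b31 = 1⊕0⊕0⊕0⊕0⊕1⊕0⊕0⊕1⊕0⊕1⊕0⊕1⊕0⊕1⊕0 = 0
s2: b2⊕b3⊕b6⊕b7⊕b10⊕b11⊕b14⊕b15⊕b18⊕b19⊕b22⊕b23⊕b26⊕b27⊕b30⊕b31 = 0⊕0⊕0⊕0⊕1⊕1⊕0⊕0⊕1⊕0⊕1⊕0⊕0⊕0⊕0⊕0 = 0
s4: b4⊕b5⊕b6⊕b7⊕b12⊕b13⊕b14⊕b15⊕b20⊕b21⊕b22⊕b23⊕b28⊕b29⊕b30⊕b31 = 1⊕0⊕0⊕0⊕0⊕0⊕0⊕0⊕0⊕1⊕1⊕0⊕0⊕1⊕0⊕0 = 0
s8: b8⊕b9⊕b10⊕b11⊕b12⊕b13⊕b14⊕b15⊕b24⊕b25⊕b26⊕b27⊕b28⊕b29⊕b30⊕b31 = 0⊕0⊕1⊕1⊕0⊕0⊕0⊕0⊕0⊕1⊕0⊕0⊕0⊕1⊕0⊕0 = 0
s16: b16⊕b17⊕b18⊕b19⊕b20⊕b21⊕b22⊕b23⊕b24⊕b25⊕b26⊕b27⊕b28⊕b29⊕b30⊕b31 = 1⊕1⊕1⊕0⊕0⊕1⊕1⊕0⊕0⊕1⊕0⊕0⊕0⊕1⊕0⊕0 = 1
Syndrome (s16...s1) = 10000 → position 16.
Overall parity (XOR of all 32 bits, including p0): 0⊕1⊕0⊕0⊕1⊕0⊕0⊕0⊕0⊕0⊕1⊕1⊕0⊕0⊕0⊕0⊕1⊕1⊕1⊕0⊕0⊕1⊕1⊕0⊕0⊕1⊕0⊕0⊕0⊕1⊕0⊕0 = 1
Overall=1, syndrome position=16 → single-bit error at position 16.

single 16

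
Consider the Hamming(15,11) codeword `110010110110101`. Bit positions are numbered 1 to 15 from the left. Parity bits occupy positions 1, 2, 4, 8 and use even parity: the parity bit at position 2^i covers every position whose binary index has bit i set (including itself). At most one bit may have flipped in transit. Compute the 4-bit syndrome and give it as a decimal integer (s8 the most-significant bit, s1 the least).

10

s1: b1⊕b3⊕b5⊕b7⊕b9⊕b11⊕b13⊕b15 = 1⊕0⊕1⊕1⊕0⊕1⊕1⊕1 = 0
s2: b2⊕b3⊕b6⊕b7⊕b10⊕b11⊕b14⊕b15 = 1⊕0⊕0⊕1⊕1⊕1⊕0⊕1 = 1
s4: b4⊕b5⊕b6⊕b7⊕b12⊕b13⊕b14⊕b15 = 0⊕1⊕0⊕1⊕0⊕1⊕0⊕1 = 0
s8: b8⊕b9⊕b10⊕b11⊕b12⊕b13⊕b14⊕b15 = 1⊕0⊕1⊕1⊕0⊕1⊕0⊕1 = 1
Syndrome (s8...s1) = 1010 → position 10.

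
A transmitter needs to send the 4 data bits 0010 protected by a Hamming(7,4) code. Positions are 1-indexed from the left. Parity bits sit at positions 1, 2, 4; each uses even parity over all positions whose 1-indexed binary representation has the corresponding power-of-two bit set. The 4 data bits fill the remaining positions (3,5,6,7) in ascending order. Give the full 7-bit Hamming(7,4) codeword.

0101010

Place data bits at non-power-of-two positions: b3=0, b5=0, b6=1, b7=0.
p1 = XOR of data positions {3,5,7} = 0⊕0⊕0 = 0
p2 = XOR of data positions {3,6,7} = 0⊕1⊕0 = 1
p4 = XOR of data positions {5,6,7} = 0⊕1⊕0 = 1
Codeword b1..b7 = 0101010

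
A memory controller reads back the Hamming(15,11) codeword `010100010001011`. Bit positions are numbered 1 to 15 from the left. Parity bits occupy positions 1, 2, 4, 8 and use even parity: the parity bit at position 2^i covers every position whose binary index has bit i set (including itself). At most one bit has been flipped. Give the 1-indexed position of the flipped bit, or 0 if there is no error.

3

s1: b1⊕b3⊕b5⊕b7⊕b9⊕b11⊕b13⊕b15 = 0⊕0⊕0⊕0⊕0⊕0⊕0⊕1 = 1
s2: b2⊕b3⊕b6⊕b7⊕b10⊕b11⊕b14⊕b15 = 1⊕0⊕0⊕0⊕0⊕0⊕1⊕1 = 1
s4: b4⊕b5⊕b6⊕b7⊕b12⊕b13⊕b14⊕b15 = 1⊕0⊕0⊕0⊕1⊕0⊕1⊕1 = 0
s8: b8⊕b9⊕b10⊕b11⊕b12⊕b13⊕b14⊕b15 = 1⊕0⊕0⊕0⊕1⊕0⊕1⊕1 = 0
Syndrome (s8...s1) = 0011 → position 3.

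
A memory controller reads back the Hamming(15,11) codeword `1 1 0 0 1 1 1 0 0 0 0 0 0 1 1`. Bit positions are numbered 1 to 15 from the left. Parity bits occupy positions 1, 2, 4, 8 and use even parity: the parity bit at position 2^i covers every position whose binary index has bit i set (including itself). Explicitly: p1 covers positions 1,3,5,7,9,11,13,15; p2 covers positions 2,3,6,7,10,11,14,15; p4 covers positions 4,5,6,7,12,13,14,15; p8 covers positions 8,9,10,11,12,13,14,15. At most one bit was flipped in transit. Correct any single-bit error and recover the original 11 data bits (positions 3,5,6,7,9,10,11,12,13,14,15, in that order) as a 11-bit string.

01010000011

s1: b1⊕b3⊕b5⊕b7⊕b9⊕b11⊕b13⊕b15 = 1⊕0⊕1⊕1⊕0⊕0⊕0⊕1 = 0
s2: b2⊕b3⊕b6⊕b7⊕b10⊕b11⊕b14⊕b15 = 1⊕0⊕1⊕1⊕0⊕0⊕1⊕1 = 1
s4: b4⊕b5⊕b6⊕b7⊕b12⊕b13⊕b14⊕b15 = 0⊕1⊕1⊕1⊕0⊕0⊕1⊕1 = 1
s8: b8⊕b9⊕b10⊕b11⊕b12⊕b13⊕b14⊕b15 = 0⊕0⊕0⊕0⊕0⊕0⊕1⊕1 = 0
Syndrome (s8...s1) = 0110 → position 6.
Flip bit 6: corrected codeword = 110010100000011
Data bits at positions 3,5,6,7,9,10,11,12,13,14,15: 01010000011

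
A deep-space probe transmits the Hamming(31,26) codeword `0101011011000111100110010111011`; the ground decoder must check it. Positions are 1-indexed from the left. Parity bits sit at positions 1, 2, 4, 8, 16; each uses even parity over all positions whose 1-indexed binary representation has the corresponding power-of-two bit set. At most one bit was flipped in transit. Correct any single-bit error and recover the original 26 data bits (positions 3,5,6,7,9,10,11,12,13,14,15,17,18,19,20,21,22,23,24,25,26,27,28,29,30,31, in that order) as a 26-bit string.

00111100011100110010111011

s1: b1⊕b3⊕b5⊕b7⊕b9⊕b11⊕b13⊕b15⊕b17⊕b19⊕b21⊕b23⊕b25⊕b27⊕b29⊕b31 = 0⊕0⊕0⊕1⊕1⊕0⊕0⊕1⊕1⊕0⊕1⊕0⊕0⊕1⊕0⊕1 = 1
s2: b2⊕b3⊕b6⊕b7⊕b10⊕b11⊕b14⊕b15⊕b18⊕b19⊕b22⊕b23⊕b26⊕b27⊕b30⊕b31 = 1⊕0⊕1⊕1⊕1⊕0⊕1⊕1⊕0⊕0⊕0⊕0⊕1⊕1⊕1⊕1 = 0
s4: b4⊕b5⊕b6⊕b7⊕b12⊕b13⊕b14⊕b15⊕b20⊕b21⊕b22⊕b23⊕b28⊕b29⊕b30⊕b31 = 1⊕0⊕1⊕1⊕0⊕0⊕1⊕1⊕1⊕1⊕0⊕0⊕1⊕0⊕1⊕1 = 0
s8: b8⊕b9⊕b10⊕b11⊕b12⊕b13⊕b14⊕b15⊕b24⊕b25⊕b26⊕b27⊕b28⊕b29⊕b30⊕b31 = 0⊕1⊕1⊕0⊕0⊕0⊕1⊕1⊕1⊕0⊕1⊕1⊕1⊕0⊕1⊕1 = 0
s16: b16⊕b17⊕b18⊕b19⊕b20⊕b21⊕b22⊕b23⊕b24⊕b25⊕b26⊕b27⊕b28⊕b29⊕b30⊕b31 = 1⊕1⊕0⊕0⊕1⊕1⊕0⊕0⊕1⊕0⊕1⊕1⊕1⊕0⊕1⊕1 = 0
Syndrome (s16...s1) = 00001 → position 1.
Flip bit 1: corrected codeword = 1101011011000111100110010111011
Data bits at positions 3,5,6,7,9,10,11,12,13,14,15,17,18,19,20,21,22,23,24,25,26,27,28,29,30,31: 00111100011100110010111011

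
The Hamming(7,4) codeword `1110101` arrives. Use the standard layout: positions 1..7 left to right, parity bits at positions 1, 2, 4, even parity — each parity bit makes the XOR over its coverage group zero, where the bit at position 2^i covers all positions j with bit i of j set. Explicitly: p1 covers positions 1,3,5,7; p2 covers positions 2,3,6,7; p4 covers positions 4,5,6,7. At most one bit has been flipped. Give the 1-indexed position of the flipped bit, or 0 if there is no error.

2

s1: b1⊕b3⊕b5⊕b7 = 1⊕1⊕1⊕1 = 0
s2: b2⊕b3⊕b6⊕b7 = 1⊕1⊕0⊕1 = 1
s4: b4⊕b5⊕b6⊕b7 = 0⊕1⊕0⊕1 = 0
Syndrome (s4...s1) = 010 → position 2.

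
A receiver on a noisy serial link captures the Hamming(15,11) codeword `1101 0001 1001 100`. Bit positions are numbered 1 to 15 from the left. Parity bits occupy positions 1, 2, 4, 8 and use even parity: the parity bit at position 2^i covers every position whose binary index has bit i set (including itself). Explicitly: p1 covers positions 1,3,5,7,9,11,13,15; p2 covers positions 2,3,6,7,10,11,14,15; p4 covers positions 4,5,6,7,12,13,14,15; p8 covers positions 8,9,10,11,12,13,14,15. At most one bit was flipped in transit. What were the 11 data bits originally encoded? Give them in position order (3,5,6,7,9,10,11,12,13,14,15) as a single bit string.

00011001100

s1: b1⊕b3⊕b5⊕b7⊕b9⊕b11⊕b13⊕b15 = 1⊕0⊕0⊕0⊕1⊕0⊕1⊕0 = 1
s2: b2⊕b3⊕b6⊕b7⊕b10⊕b11⊕b14⊕b15 = 1⊕0⊕0⊕0⊕0⊕0⊕0⊕0 = 1
s4: b4⊕b5⊕b6⊕b7⊕b12⊕b13⊕b14⊕b15 = 1⊕0⊕0⊕0⊕1⊕1⊕0⊕0 = 1
s8: b8⊕b9⊕b10⊕b11⊕b12⊕b13⊕b14⊕b15 = 1⊕1⊕0⊕0⊕1⊕1⊕0⊕0 = 0
Syndrome (s8...s1) = 0111 → position 7.
Flip bit 7: corrected codeword = 110100111001100
Data bits at positions 3,5,6,7,9,10,11,12,13,14,15: 00011001100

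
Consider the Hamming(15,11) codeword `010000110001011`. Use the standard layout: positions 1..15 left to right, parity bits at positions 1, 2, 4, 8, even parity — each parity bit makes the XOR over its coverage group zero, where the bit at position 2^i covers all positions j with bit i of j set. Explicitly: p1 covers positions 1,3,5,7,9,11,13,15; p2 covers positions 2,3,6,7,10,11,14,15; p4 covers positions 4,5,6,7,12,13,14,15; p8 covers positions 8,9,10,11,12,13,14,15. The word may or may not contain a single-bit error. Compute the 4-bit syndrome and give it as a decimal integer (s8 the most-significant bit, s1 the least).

s1: b1⊕b3⊕b5⊕b7⊕b9⊕b11⊕b13⊕b15 = 0⊕0⊕0⊕1⊕0⊕0⊕0⊕1 = 0
s2: b2⊕b3⊕b6⊕b7⊕b10⊕b11⊕b14⊕b15 = 1⊕0⊕0⊕1⊕0⊕0⊕1⊕1 = 0
s4: b4⊕b5⊕b6⊕b7⊕b12⊕b13⊕b14⊕b15 = 0⊕0⊕0⊕1⊕1⊕0⊕1⊕1 = 0
s8: b8⊕b9⊕b10⊕b11⊕b12⊕b13⊕b14⊕b15 = 1⊕0⊕0⊕0⊕1⊕0⊕1⊕1 = 0
Syndrome (s8...s1) = 0000 → position 0 (no error).

0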